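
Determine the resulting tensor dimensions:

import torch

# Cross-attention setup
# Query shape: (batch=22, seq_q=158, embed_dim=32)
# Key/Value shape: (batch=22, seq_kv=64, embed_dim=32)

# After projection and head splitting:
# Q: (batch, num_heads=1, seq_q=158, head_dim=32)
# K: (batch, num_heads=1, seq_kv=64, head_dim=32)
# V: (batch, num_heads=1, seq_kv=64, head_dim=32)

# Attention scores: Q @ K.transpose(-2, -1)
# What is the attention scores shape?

Input shape: (22, 158, 32)
Output shape: (22, 1, 158, 64)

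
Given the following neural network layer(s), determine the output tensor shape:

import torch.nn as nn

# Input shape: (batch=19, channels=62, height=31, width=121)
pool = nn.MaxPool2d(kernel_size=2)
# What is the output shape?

Input shape: (19, 62, 31, 121)
Output shape: (19, 62, 15, 60)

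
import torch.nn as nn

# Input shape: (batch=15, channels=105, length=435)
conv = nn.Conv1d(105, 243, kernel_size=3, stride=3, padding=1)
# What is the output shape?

Input shape: (15, 105, 435)
Output shape: (15, 243, 145)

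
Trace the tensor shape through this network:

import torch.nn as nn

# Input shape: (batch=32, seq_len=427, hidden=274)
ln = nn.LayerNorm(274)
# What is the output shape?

Input shape: (32, 427, 274)
Output shape: (32, 427, 274)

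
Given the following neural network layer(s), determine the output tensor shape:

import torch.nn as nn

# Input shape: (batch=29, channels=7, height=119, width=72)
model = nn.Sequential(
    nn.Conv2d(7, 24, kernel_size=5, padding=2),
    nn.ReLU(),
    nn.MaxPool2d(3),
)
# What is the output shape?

Input shape: (29, 7, 119, 72)
  -> after Conv2d: (29, 24, 119, 72)
  -> after ReLU: (29, 24, 119, 72)
Output shape: (29, 24, 39, 24)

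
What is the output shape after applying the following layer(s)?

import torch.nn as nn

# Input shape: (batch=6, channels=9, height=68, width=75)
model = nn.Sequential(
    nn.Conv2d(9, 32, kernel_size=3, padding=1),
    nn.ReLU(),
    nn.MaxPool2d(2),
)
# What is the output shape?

Input shape: (6, 9, 68, 75)
  -> after Conv2d: (6, 32, 68, 75)
  -> after ReLU: (6, 32, 68, 75)
Output shape: (6, 32, 34, 37)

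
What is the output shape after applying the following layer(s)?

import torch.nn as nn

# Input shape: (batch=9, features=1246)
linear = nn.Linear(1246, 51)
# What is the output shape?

Input shape: (9, 1246)
Output shape: (9, 51)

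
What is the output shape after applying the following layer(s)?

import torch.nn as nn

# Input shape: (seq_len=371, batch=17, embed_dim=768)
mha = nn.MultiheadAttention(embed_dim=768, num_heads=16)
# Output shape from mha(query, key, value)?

Input shape: (371, 17, 768)
Output shape: (371, 17, 768)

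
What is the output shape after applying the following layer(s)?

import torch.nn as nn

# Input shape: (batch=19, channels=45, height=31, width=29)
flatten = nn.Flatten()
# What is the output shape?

Input shape: (19, 45, 31, 29)
Output shape: (19, 40455)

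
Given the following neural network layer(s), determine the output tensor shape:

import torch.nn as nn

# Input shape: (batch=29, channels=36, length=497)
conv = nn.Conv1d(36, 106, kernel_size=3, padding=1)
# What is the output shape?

Input shape: (29, 36, 497)
Output shape: (29, 106, 497)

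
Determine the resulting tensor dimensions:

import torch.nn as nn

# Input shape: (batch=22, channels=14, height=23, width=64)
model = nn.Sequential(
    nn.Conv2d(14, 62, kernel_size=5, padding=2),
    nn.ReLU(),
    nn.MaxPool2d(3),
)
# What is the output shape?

Input shape: (22, 14, 23, 64)
  -> after Conv2d: (22, 62, 23, 64)
  -> after ReLU: (22, 62, 23, 64)
Output shape: (22, 62, 7, 21)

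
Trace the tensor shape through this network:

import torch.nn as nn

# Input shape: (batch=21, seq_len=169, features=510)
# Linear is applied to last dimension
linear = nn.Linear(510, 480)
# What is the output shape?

Input shape: (21, 169, 510)
Output shape: (21, 169, 480)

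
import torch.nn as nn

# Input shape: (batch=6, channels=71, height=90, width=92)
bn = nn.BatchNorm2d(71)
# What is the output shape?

Input shape: (6, 71, 90, 92)
Output shape: (6, 71, 90, 92)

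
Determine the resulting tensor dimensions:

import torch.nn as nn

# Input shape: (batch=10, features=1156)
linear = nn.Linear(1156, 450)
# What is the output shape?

Input shape: (10, 1156)
Output shape: (10, 450)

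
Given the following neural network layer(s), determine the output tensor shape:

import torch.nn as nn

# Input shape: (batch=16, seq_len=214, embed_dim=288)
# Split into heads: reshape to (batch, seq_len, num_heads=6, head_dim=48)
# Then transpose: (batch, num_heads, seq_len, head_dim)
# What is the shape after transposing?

Input shape: (16, 214, 288)
  -> after reshape: (16, 214, 6, 48)
Output shape: (16, 6, 214, 48)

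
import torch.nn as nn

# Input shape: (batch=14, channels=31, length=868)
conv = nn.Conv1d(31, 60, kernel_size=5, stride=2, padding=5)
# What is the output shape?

Input shape: (14, 31, 868)
Output shape: (14, 60, 437)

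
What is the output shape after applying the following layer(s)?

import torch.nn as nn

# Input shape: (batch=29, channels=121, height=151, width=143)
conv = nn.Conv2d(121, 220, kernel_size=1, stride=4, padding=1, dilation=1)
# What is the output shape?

Input shape: (29, 121, 151, 143)
Output shape: (29, 220, 39, 37)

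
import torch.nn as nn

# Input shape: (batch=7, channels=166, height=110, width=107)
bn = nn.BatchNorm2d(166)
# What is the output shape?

Input shape: (7, 166, 110, 107)
Output shape: (7, 166, 110, 107)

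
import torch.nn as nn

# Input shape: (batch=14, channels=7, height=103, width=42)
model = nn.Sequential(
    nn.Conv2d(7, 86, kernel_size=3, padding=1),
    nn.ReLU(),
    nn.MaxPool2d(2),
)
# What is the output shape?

Input shape: (14, 7, 103, 42)
  -> after Conv2d: (14, 86, 103, 42)
  -> after ReLU: (14, 86, 103, 42)
Output shape: (14, 86, 51, 21)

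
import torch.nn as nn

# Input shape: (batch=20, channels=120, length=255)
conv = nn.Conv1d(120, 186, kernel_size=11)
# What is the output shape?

Input shape: (20, 120, 255)
Output shape: (20, 186, 245)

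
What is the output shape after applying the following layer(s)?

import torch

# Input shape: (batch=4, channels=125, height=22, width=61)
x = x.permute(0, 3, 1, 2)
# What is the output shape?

Input shape: (4, 125, 22, 61)
Output shape: (4, 61, 125, 22)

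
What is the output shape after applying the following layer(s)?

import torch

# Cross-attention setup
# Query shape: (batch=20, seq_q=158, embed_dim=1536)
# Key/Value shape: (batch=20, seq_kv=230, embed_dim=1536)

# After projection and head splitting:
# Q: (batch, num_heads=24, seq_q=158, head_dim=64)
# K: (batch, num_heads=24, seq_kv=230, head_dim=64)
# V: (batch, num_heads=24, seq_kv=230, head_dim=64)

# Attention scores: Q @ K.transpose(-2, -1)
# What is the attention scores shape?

Input shape: (20, 158, 1536)
Output shape: (20, 24, 158, 230)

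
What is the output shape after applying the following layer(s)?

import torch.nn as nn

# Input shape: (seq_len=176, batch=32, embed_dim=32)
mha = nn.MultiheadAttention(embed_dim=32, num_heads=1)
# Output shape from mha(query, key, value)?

Input shape: (176, 32, 32)
Output shape: (176, 32, 32)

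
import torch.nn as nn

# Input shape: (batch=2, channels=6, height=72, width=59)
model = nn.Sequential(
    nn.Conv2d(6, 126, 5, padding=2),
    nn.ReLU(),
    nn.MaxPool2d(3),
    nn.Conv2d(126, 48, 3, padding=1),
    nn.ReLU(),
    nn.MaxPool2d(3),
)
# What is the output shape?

Input shape: (2, 6, 72, 59)
  -> after first Conv2d: (2, 126, 72, 59)
  -> after first MaxPool2d: (2, 126, 24, 19)
  -> after second Conv2d: (2, 48, 24, 19)
Output shape: (2, 48, 8, 6)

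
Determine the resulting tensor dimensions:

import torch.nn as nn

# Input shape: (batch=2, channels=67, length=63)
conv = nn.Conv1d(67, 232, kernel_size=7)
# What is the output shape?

Input shape: (2, 67, 63)
Output shape: (2, 232, 57)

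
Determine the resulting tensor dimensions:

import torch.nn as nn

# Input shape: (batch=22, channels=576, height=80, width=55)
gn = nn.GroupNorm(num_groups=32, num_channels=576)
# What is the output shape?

Input shape: (22, 576, 80, 55)
Output shape: (22, 576, 80, 55)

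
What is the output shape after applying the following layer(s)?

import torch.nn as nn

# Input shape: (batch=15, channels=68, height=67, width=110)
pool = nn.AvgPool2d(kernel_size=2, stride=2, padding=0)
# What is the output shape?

Input shape: (15, 68, 67, 110)
Output shape: (15, 68, 33, 55)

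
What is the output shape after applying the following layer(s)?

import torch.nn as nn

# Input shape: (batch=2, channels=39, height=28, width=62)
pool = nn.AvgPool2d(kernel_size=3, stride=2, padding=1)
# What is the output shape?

Input shape: (2, 39, 28, 62)
Output shape: (2, 39, 14, 31)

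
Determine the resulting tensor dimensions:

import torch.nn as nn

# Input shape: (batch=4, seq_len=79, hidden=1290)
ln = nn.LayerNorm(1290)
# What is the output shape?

Input shape: (4, 79, 1290)
Output shape: (4, 79, 1290)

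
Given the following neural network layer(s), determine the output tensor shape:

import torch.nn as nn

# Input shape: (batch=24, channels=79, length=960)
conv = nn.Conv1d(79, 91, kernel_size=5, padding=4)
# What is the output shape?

Input shape: (24, 79, 960)
Output shape: (24, 91, 964)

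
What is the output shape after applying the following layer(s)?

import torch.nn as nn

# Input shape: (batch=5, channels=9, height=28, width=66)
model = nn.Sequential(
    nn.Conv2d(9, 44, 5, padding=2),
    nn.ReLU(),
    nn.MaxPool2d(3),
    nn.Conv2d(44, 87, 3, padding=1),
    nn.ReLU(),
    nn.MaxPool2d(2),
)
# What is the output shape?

Input shape: (5, 9, 28, 66)
  -> after first Conv2d: (5, 44, 28, 66)
  -> after first MaxPool2d: (5, 44, 9, 22)
  -> after second Conv2d: (5, 87, 9, 22)
Output shape: (5, 87, 4, 11)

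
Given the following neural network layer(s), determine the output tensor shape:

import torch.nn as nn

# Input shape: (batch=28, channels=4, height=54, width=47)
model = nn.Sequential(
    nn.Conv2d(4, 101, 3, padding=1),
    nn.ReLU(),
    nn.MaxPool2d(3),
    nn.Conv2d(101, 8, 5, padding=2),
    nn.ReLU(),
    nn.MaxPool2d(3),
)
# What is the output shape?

Input shape: (28, 4, 54, 47)
  -> after first Conv2d: (28, 101, 54, 47)
  -> after first MaxPool2d: (28, 101, 18, 15)
  -> after second Conv2d: (28, 8, 18, 15)
Output shape: (28, 8, 6, 5)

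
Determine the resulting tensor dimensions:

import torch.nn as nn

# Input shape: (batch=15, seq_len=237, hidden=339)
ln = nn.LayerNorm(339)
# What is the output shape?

Input shape: (15, 237, 339)
Output shape: (15, 237, 339)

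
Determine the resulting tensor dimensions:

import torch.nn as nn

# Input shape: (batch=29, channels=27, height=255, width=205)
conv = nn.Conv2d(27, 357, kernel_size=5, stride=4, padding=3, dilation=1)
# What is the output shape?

Input shape: (29, 27, 255, 205)
Output shape: (29, 357, 65, 52)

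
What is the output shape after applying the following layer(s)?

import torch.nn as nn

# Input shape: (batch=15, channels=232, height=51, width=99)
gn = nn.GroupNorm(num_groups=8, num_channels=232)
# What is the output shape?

Input shape: (15, 232, 51, 99)
Output shape: (15, 232, 51, 99)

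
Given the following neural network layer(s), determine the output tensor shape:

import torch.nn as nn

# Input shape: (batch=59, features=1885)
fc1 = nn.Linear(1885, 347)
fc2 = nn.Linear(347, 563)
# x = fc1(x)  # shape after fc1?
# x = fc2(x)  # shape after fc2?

Input shape: (59, 1885)
  -> after fc1: (59, 347)
Output shape: (59, 563)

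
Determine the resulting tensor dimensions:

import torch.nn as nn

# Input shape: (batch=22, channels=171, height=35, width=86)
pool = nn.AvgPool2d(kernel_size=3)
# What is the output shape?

Input shape: (22, 171, 35, 86)
Output shape: (22, 171, 11, 28)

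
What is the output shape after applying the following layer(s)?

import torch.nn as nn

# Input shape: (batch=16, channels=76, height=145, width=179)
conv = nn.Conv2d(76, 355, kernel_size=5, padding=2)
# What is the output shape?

Input shape: (16, 76, 145, 179)
Output shape: (16, 355, 145, 179)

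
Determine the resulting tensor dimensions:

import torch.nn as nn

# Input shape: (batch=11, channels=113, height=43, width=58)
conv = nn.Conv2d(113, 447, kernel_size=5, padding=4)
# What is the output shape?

Input shape: (11, 113, 43, 58)
Output shape: (11, 447, 47, 62)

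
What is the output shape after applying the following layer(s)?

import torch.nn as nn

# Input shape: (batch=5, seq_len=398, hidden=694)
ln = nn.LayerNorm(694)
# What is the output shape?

Input shape: (5, 398, 694)
Output shape: (5, 398, 694)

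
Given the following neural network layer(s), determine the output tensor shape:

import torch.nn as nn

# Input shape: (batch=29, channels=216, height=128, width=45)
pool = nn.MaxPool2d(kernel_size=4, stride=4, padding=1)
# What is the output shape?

Input shape: (29, 216, 128, 45)
Output shape: (29, 216, 32, 11)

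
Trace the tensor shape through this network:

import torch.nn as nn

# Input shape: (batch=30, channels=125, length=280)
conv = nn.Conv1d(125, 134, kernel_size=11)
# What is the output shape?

Input shape: (30, 125, 280)
Output shape: (30, 134, 270)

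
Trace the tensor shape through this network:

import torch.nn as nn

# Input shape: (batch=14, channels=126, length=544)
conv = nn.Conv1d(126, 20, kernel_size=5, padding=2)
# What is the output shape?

Input shape: (14, 126, 544)
Output shape: (14, 20, 544)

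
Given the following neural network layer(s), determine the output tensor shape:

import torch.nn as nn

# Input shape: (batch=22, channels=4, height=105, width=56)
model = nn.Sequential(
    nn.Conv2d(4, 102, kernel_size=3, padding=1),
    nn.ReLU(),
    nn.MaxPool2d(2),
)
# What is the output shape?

Input shape: (22, 4, 105, 56)
  -> after Conv2d: (22, 102, 105, 56)
  -> after ReLU: (22, 102, 105, 56)
Output shape: (22, 102, 52, 28)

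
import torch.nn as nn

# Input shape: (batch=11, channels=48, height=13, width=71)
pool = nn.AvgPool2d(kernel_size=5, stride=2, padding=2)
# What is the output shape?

Input shape: (11, 48, 13, 71)
Output shape: (11, 48, 7, 36)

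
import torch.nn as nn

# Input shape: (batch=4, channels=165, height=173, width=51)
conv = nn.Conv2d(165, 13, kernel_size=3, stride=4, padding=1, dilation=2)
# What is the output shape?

Input shape: (4, 165, 173, 51)
Output shape: (4, 13, 43, 13)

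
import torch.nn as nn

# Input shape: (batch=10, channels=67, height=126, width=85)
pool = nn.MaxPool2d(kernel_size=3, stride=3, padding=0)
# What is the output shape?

Input shape: (10, 67, 126, 85)
Output shape: (10, 67, 42, 28)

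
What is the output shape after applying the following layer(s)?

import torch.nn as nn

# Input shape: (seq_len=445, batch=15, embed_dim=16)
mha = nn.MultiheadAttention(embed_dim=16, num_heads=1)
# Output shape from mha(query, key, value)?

Input shape: (445, 15, 16)
Output shape: (445, 15, 16)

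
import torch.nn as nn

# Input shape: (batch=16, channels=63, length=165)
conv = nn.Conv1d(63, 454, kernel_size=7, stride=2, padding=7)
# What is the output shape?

Input shape: (16, 63, 165)
Output shape: (16, 454, 87)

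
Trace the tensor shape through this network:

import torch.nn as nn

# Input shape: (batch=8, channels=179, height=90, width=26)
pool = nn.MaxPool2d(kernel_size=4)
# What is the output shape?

Input shape: (8, 179, 90, 26)
Output shape: (8, 179, 22, 6)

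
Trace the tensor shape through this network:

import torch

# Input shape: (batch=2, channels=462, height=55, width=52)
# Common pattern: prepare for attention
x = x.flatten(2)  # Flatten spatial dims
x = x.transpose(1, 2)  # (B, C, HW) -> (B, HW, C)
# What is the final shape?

Input shape: (2, 462, 55, 52)
  -> after flatten(2): (2, 462, 2860)
Output shape: (2, 2860, 462)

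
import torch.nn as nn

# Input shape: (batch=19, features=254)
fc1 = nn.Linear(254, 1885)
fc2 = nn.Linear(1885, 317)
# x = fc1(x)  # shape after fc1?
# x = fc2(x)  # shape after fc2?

Input shape: (19, 254)
  -> after fc1: (19, 1885)
Output shape: (19, 317)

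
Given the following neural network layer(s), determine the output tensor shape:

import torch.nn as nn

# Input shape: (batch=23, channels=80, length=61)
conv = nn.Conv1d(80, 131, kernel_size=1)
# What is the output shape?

Input shape: (23, 80, 61)
Output shape: (23, 131, 61)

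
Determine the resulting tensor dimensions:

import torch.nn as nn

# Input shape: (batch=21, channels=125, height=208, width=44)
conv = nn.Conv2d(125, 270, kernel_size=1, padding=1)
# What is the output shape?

Input shape: (21, 125, 208, 44)
Output shape: (21, 270, 210, 46)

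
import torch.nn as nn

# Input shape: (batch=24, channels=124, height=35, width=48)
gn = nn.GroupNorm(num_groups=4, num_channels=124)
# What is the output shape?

Input shape: (24, 124, 35, 48)
Output shape: (24, 124, 35, 48)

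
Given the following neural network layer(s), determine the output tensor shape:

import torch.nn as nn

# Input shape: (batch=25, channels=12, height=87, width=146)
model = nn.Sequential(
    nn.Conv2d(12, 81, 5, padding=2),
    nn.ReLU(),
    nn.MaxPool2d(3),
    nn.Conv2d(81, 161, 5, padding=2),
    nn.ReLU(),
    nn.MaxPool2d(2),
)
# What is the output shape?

Input shape: (25, 12, 87, 146)
  -> after first Conv2d: (25, 81, 87, 146)
  -> after first MaxPool2d: (25, 81, 29, 48)
  -> after second Conv2d: (25, 161, 29, 48)
Output shape: (25, 161, 14, 24)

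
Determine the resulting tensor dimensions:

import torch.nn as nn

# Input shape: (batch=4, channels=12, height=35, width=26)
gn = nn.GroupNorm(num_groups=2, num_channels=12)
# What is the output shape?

Input shape: (4, 12, 35, 26)
Output shape: (4, 12, 35, 26)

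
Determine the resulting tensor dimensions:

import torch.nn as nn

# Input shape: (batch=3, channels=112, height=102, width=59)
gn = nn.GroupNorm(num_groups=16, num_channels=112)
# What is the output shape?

Input shape: (3, 112, 102, 59)
Output shape: (3, 112, 102, 59)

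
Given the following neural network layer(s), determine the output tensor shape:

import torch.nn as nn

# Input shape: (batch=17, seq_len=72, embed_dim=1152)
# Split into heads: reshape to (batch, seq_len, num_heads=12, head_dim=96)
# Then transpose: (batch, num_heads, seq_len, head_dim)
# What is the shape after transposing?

Input shape: (17, 72, 1152)
  -> after reshape: (17, 72, 12, 96)
Output shape: (17, 12, 72, 96)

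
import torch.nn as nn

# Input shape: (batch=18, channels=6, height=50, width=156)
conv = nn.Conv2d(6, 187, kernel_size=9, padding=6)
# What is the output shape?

Input shape: (18, 6, 50, 156)
Output shape: (18, 187, 54, 160)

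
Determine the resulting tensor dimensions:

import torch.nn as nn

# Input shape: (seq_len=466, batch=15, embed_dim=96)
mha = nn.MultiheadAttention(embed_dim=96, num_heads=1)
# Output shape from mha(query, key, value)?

Input shape: (466, 15, 96)
Output shape: (466, 15, 96)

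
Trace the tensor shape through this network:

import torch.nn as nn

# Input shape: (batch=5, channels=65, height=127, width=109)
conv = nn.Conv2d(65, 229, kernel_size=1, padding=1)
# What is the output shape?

Input shape: (5, 65, 127, 109)
Output shape: (5, 229, 129, 111)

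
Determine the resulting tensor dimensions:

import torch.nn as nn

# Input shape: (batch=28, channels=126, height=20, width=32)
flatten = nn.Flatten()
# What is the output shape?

Input shape: (28, 126, 20, 32)
Output shape: (28, 80640)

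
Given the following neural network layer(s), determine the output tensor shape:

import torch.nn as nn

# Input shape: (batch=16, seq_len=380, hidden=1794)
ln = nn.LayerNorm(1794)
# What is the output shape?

Input shape: (16, 380, 1794)
Output shape: (16, 380, 1794)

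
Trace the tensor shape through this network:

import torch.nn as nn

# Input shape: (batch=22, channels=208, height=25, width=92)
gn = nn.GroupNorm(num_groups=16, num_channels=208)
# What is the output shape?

Input shape: (22, 208, 25, 92)
Output shape: (22, 208, 25, 92)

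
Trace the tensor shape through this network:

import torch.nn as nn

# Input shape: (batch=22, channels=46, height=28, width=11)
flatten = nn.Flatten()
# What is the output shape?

Input shape: (22, 46, 28, 11)
Output shape: (22, 14168)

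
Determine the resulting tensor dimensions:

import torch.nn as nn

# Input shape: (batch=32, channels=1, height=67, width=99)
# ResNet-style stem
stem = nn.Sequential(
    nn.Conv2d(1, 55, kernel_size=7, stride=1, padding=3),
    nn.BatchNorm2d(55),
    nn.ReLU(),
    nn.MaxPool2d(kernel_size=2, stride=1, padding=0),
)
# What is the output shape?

Input shape: (32, 1, 67, 99)
  -> after Conv2d 7x7 stride=1: (32, 55, 67, 99)
Output shape: (32, 55, 66, 98)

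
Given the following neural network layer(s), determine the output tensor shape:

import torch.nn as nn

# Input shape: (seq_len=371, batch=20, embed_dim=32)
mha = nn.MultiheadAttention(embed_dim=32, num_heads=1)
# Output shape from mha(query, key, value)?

Input shape: (371, 20, 32)
Output shape: (371, 20, 32)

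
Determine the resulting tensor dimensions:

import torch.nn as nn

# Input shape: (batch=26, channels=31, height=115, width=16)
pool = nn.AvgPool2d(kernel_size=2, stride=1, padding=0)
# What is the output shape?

Input shape: (26, 31, 115, 16)
Output shape: (26, 31, 114, 15)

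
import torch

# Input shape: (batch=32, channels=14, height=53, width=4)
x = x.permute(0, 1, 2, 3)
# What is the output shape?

Input shape: (32, 14, 53, 4)
Output shape: (32, 14, 53, 4)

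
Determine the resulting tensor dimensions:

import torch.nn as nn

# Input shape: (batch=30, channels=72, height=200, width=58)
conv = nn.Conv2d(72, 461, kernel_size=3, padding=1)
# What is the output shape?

Input shape: (30, 72, 200, 58)
Output shape: (30, 461, 200, 58)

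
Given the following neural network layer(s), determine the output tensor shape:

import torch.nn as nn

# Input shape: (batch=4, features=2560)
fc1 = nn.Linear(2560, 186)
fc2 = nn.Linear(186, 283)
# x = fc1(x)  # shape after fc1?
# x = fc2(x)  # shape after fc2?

Input shape: (4, 2560)
  -> after fc1: (4, 186)
Output shape: (4, 283)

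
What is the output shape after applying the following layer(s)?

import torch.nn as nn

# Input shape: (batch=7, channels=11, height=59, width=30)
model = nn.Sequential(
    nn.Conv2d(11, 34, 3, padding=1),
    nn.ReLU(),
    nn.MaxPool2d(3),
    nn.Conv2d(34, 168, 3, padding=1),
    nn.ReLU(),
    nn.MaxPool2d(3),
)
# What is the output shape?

Input shape: (7, 11, 59, 30)
  -> after first Conv2d: (7, 34, 59, 30)
  -> after first MaxPool2d: (7, 34, 19, 10)
  -> after second Conv2d: (7, 168, 19, 10)
Output shape: (7, 168, 6, 3)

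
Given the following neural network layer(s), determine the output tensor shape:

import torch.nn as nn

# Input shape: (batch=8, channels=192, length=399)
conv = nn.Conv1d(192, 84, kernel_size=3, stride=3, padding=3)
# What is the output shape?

Input shape: (8, 192, 399)
Output shape: (8, 84, 135)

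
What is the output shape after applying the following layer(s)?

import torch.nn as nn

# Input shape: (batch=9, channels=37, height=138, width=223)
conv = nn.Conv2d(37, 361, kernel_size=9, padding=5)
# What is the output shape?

Input shape: (9, 37, 138, 223)
Output shape: (9, 361, 140, 225)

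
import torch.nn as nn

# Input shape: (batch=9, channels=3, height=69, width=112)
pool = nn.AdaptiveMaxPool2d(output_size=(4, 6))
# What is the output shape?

Input shape: (9, 3, 69, 112)
Output shape: (9, 3, 4, 6)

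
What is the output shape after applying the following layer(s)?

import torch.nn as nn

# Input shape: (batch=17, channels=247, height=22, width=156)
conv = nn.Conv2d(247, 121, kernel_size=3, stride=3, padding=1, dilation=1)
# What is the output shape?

Input shape: (17, 247, 22, 156)
Output shape: (17, 121, 8, 52)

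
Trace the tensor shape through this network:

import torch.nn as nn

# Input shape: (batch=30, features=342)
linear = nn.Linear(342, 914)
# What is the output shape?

Input shape: (30, 342)
Output shape: (30, 914)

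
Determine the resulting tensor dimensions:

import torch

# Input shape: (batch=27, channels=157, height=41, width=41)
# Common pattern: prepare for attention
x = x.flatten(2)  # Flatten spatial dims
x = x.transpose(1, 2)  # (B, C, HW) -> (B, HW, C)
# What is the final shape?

Input shape: (27, 157, 41, 41)
  -> after flatten(2): (27, 157, 1681)
Output shape: (27, 1681, 157)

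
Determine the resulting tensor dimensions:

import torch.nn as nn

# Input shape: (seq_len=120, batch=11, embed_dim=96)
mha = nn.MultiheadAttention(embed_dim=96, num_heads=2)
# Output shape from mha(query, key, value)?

Input shape: (120, 11, 96)
Output shape: (120, 11, 96)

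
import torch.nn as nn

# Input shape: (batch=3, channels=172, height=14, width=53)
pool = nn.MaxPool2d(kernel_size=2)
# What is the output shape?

Input shape: (3, 172, 14, 53)
Output shape: (3, 172, 7, 26)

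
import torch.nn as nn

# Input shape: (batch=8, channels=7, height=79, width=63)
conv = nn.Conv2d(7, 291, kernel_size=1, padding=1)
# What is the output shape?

Input shape: (8, 7, 79, 63)
Output shape: (8, 291, 81, 65)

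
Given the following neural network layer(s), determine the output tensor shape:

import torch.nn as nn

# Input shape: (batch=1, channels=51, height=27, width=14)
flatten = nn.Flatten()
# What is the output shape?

Input shape: (1, 51, 27, 14)
Output shape: (1, 19278)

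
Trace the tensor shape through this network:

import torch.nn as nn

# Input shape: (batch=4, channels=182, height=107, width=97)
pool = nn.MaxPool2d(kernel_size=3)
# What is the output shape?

Input shape: (4, 182, 107, 97)
Output shape: (4, 182, 35, 32)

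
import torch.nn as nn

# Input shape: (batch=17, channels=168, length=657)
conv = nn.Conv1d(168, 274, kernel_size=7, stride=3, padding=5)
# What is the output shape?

Input shape: (17, 168, 657)
Output shape: (17, 274, 221)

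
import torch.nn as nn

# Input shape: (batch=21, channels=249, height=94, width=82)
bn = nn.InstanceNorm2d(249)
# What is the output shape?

Input shape: (21, 249, 94, 82)
Output shape: (21, 249, 94, 82)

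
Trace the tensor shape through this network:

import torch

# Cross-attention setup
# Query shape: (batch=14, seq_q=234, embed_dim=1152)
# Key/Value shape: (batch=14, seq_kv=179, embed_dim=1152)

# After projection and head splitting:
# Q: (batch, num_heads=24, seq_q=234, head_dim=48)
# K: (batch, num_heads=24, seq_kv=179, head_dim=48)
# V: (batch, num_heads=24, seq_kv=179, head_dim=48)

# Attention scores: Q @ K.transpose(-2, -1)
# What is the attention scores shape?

Input shape: (14, 234, 1152)
Output shape: (14, 24, 234, 179)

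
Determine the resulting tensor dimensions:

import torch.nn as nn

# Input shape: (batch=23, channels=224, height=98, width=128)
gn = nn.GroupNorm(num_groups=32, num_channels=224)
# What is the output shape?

Input shape: (23, 224, 98, 128)
Output shape: (23, 224, 98, 128)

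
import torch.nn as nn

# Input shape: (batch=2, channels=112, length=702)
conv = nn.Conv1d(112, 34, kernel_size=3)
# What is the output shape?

Input shape: (2, 112, 702)
Output shape: (2, 34, 700)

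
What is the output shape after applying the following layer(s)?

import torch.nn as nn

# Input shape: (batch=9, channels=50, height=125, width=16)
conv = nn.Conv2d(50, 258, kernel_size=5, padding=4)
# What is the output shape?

Input shape: (9, 50, 125, 16)
Output shape: (9, 258, 129, 20)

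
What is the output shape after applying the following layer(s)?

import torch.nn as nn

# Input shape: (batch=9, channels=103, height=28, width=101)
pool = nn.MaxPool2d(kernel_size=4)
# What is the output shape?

Input shape: (9, 103, 28, 101)
Output shape: (9, 103, 7, 25)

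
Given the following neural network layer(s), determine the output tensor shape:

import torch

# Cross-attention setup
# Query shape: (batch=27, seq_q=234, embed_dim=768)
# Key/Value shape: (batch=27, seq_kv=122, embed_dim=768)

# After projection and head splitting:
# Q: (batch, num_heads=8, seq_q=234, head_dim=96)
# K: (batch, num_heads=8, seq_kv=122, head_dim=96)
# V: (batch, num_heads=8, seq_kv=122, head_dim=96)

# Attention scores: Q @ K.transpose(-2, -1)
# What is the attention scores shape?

Input shape: (27, 234, 768)
Output shape: (27, 8, 234, 122)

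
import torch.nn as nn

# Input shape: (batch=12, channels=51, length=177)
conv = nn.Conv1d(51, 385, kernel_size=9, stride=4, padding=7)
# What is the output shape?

Input shape: (12, 51, 177)
Output shape: (12, 385, 46)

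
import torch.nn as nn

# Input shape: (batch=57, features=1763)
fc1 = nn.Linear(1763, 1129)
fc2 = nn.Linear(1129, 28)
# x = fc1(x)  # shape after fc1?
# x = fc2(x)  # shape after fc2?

Input shape: (57, 1763)
  -> after fc1: (57, 1129)
Output shape: (57, 28)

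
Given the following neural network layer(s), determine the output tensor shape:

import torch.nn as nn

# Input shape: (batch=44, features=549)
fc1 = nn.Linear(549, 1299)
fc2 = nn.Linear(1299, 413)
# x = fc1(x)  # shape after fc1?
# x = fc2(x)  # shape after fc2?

Input shape: (44, 549)
  -> after fc1: (44, 1299)
Output shape: (44, 413)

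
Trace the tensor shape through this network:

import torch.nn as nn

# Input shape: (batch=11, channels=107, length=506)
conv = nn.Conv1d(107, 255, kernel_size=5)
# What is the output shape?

Input shape: (11, 107, 506)
Output shape: (11, 255, 502)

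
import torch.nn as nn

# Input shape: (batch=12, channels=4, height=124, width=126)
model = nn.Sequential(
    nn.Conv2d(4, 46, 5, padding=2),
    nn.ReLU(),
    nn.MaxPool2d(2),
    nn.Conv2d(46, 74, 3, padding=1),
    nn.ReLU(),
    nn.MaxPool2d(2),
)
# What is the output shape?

Input shape: (12, 4, 124, 126)
  -> after first Conv2d: (12, 46, 124, 126)
  -> after first MaxPool2d: (12, 46, 62, 63)
  -> after second Conv2d: (12, 74, 62, 63)
Output shape: (12, 74, 31, 31)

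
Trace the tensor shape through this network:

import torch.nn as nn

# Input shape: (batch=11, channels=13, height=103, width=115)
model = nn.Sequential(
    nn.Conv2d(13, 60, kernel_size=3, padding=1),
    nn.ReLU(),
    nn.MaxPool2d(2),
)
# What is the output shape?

Input shape: (11, 13, 103, 115)
  -> after Conv2d: (11, 60, 103, 115)
  -> after ReLU: (11, 60, 103, 115)
Output shape: (11, 60, 51, 57)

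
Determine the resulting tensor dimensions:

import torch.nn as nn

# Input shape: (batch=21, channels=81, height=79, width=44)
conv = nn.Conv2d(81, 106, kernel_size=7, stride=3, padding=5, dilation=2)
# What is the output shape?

Input shape: (21, 81, 79, 44)
Output shape: (21, 106, 26, 14)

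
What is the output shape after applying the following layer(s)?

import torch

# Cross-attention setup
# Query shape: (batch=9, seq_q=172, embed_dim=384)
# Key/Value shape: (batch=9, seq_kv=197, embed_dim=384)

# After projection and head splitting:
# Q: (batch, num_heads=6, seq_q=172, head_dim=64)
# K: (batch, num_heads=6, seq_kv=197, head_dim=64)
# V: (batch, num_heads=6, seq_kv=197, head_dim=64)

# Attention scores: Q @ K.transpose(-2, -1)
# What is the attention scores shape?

Input shape: (9, 172, 384)
Output shape: (9, 6, 172, 197)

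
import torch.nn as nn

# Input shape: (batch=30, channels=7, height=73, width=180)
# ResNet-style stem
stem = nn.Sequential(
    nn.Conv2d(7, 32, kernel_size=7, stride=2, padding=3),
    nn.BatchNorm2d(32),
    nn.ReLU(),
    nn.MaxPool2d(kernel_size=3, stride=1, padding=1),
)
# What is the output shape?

Input shape: (30, 7, 73, 180)
  -> after Conv2d 7x7 stride=2: (30, 32, 37, 90)
Output shape: (30, 32, 37, 90)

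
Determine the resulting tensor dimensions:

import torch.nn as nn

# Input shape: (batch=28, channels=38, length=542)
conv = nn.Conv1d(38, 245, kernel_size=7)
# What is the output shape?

Input shape: (28, 38, 542)
Output shape: (28, 245, 536)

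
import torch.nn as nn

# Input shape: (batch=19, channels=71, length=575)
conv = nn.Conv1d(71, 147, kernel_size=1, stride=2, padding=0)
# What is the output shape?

Input shape: (19, 71, 575)
Output shape: (19, 147, 288)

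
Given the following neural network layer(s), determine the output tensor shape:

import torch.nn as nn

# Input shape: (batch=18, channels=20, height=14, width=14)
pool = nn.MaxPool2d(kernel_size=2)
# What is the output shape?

Input shape: (18, 20, 14, 14)
Output shape: (18, 20, 7, 7)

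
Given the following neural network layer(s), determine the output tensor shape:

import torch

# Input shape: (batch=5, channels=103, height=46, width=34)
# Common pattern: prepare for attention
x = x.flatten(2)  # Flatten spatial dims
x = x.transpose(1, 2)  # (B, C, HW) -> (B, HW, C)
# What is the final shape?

Input shape: (5, 103, 46, 34)
  -> after flatten(2): (5, 103, 1564)
Output shape: (5, 1564, 103)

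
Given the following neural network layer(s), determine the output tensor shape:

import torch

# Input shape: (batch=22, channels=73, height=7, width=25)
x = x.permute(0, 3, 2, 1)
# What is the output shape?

Input shape: (22, 73, 7, 25)
Output shape: (22, 25, 7, 73)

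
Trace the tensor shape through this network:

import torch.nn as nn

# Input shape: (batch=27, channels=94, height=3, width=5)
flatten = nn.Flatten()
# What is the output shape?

Input shape: (27, 94, 3, 5)
Output shape: (27, 1410)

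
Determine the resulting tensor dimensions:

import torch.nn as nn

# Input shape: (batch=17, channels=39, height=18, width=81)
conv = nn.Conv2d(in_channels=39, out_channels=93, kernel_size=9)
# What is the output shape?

Input shape: (17, 39, 18, 81)
Output shape: (17, 93, 10, 73)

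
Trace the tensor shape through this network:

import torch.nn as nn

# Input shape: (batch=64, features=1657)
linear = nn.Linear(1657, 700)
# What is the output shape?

Input shape: (64, 1657)
Output shape: (64, 700)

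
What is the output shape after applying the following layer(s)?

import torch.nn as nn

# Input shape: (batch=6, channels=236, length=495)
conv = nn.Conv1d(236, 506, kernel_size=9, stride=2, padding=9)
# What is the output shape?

Input shape: (6, 236, 495)
Output shape: (6, 506, 253)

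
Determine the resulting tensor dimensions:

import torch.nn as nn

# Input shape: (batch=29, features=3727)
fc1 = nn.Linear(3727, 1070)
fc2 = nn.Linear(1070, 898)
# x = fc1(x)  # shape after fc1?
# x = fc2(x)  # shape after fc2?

Input shape: (29, 3727)
  -> after fc1: (29, 1070)
Output shape: (29, 898)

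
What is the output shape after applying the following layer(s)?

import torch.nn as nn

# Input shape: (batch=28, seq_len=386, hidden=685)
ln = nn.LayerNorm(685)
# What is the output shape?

Input shape: (28, 386, 685)
Output shape: (28, 386, 685)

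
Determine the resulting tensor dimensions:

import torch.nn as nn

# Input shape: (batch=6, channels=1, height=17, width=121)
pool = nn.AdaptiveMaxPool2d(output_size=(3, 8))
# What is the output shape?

Input shape: (6, 1, 17, 121)
Output shape: (6, 1, 3, 8)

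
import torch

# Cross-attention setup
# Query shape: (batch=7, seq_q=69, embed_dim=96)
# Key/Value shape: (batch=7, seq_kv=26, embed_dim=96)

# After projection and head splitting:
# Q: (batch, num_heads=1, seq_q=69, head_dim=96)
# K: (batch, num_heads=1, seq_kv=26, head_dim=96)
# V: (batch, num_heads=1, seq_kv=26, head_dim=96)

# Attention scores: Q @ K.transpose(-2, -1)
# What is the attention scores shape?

Input shape: (7, 69, 96)
Output shape: (7, 1, 69, 26)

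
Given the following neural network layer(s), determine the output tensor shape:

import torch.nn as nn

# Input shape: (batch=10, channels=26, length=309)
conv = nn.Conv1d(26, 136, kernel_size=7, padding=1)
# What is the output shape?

Input shape: (10, 26, 309)
Output shape: (10, 136, 305)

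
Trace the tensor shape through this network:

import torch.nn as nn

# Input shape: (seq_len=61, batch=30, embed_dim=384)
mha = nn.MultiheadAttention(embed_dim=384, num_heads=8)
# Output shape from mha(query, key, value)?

Input shape: (61, 30, 384)
Output shape: (61, 30, 384)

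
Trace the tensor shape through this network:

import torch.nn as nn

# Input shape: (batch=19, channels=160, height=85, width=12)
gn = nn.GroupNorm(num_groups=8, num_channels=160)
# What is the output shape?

Input shape: (19, 160, 85, 12)
Output shape: (19, 160, 85, 12)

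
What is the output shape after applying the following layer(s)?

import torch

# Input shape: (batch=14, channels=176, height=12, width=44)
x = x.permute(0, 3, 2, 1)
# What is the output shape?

Input shape: (14, 176, 12, 44)
Output shape: (14, 44, 12, 176)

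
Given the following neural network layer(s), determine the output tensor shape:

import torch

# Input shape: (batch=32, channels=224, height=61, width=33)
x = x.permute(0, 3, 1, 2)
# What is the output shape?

Input shape: (32, 224, 61, 33)
Output shape: (32, 33, 224, 61)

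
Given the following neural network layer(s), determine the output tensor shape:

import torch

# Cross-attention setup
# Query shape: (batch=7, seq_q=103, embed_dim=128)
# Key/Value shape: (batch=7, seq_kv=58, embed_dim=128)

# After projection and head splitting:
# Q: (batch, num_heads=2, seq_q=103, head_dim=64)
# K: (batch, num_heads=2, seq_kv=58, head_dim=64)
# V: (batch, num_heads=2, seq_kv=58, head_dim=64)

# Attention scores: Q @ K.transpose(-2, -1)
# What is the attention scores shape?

Input shape: (7, 103, 128)
Output shape: (7, 2, 103, 58)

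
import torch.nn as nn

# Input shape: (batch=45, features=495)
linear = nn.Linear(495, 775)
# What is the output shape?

Input shape: (45, 495)
Output shape: (45, 775)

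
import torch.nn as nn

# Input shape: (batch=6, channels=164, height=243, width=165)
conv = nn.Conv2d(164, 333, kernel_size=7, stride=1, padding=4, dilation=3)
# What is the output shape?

Input shape: (6, 164, 243, 165)
Output shape: (6, 333, 233, 155)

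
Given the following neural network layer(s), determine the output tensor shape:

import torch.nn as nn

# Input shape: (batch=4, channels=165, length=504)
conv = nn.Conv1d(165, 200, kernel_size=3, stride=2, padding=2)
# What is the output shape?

Input shape: (4, 165, 504)
Output shape: (4, 200, 253)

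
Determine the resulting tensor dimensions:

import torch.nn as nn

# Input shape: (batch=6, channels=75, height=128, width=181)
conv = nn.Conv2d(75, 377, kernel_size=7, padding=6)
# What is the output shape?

Input shape: (6, 75, 128, 181)
Output shape: (6, 377, 134, 187)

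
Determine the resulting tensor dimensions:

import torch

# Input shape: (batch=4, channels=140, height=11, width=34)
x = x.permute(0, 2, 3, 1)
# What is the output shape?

Input shape: (4, 140, 11, 34)
Output shape: (4, 11, 34, 140)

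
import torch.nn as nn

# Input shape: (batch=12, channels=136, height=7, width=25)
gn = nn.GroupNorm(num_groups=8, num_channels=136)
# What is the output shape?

Input shape: (12, 136, 7, 25)
Output shape: (12, 136, 7, 25)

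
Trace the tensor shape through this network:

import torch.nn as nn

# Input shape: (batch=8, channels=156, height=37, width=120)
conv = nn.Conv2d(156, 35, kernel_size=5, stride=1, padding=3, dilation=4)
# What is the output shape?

Input shape: (8, 156, 37, 120)
Output shape: (8, 35, 27, 110)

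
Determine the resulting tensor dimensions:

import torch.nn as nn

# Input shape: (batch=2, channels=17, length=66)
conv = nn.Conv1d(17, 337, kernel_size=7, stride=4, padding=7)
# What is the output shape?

Input shape: (2, 17, 66)
Output shape: (2, 337, 19)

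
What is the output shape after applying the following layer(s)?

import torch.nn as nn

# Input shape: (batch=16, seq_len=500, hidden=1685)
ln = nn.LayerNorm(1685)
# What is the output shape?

Input shape: (16, 500, 1685)
Output shape: (16, 500, 1685)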